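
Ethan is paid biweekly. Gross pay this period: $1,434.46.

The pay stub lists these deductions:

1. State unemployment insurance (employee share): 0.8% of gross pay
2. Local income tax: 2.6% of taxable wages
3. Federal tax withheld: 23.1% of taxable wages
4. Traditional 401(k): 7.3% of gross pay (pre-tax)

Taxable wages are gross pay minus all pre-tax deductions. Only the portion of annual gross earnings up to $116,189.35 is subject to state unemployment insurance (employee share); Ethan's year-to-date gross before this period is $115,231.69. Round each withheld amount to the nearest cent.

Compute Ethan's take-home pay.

$980.34

Traditional 401(k): $1,434.46 × 0.073 = $104.72
Taxable wages = $1,434.46 − $104.72 = $1,329.74
Local income tax: $1,329.74 × 0.026 = $34.57
Federal tax withheld: $1,329.74 × 0.231 = $307.17
State unemployment insurance (employee share): only $116,189.35 − $115,231.69 = $957.66 of this check is subject → $957.66 × 0.008 = $7.66
Total deductions = $104.72 + $34.57 + $307.17 + $7.66 = $454.12
Net pay = $1,434.46 − $454.12 = $980.34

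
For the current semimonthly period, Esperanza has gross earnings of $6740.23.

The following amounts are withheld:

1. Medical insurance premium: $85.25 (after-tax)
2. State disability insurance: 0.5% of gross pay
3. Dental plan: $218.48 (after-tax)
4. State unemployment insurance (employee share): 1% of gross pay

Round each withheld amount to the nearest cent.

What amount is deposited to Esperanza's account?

$6335.40

State disability insurance: $6740.23 × 0.005 = $33.70
State unemployment insurance (employee share): $6740.23 × 0.01 = $67.40
Medical insurance premium: $85.25
Dental plan: $218.48
Total deductions = $33.70 + $67.40 + $85.25 + $218.48 = $404.83
Net pay = $6740.23 − $404.83 = $6335.40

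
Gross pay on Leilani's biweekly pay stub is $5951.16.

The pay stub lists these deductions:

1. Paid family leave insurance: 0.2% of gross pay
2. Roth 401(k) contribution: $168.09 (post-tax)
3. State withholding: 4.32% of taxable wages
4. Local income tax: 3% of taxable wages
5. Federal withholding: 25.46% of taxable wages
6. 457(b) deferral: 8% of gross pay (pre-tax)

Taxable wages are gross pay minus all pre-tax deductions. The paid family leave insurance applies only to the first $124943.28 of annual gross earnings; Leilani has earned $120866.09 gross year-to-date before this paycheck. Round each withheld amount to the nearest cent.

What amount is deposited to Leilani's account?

$3504.11

457(b) deferral: $5951.16 × 0.08 = $476.09
Taxable wages = $5951.16 − $476.09 = $5475.07
State withholding: $5475.07 × 0.0432 = $236.52
Federal withholding: $5475.07 × 0.2546 = $1393.95
Local income tax: $5475.07 × 0.03 = $164.25
Paid family leave insurance: only $124943.28 − $120866.09 = $4077.19 of this check is subject → $4077.19 × 0.002 = $8.15
Roth 401(k) contribution: $168.09
Total deductions = $476.09 + $236.52 + $1393.95 + $164.25 + $8.15 + $168.09 = $2447.05
Net pay = $5951.16 − $2447.05 = $3504.11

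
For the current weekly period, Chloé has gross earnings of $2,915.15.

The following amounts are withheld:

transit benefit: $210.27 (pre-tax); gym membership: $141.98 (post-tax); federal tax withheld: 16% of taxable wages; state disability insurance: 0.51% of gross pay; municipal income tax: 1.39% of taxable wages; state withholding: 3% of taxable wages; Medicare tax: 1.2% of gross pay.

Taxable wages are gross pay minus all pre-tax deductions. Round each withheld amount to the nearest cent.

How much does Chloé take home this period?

$1,961.52

Transit benefit: $210.27
Taxable wages = $2,915.15 − $210.27 = $2,704.88
State withholding: $2,704.88 × 0.03 = $81.15
Federal tax withheld: $2,704.88 × 0.16 = $432.78
Municipal income tax: $2,704.88 × 0.0139 = $37.60
State disability insurance: $2,915.15 × 0.0051 = $14.87
Medicare tax: $2,915.15 × 0.012 = $34.98
Gym membership: $141.98
Total deductions = $210.27 + $81.15 + $432.78 + $37.60 + $14.87 + $34.98 + $141.98 = $953.63
Net pay = $2,915.15 − $953.63 = $1,961.52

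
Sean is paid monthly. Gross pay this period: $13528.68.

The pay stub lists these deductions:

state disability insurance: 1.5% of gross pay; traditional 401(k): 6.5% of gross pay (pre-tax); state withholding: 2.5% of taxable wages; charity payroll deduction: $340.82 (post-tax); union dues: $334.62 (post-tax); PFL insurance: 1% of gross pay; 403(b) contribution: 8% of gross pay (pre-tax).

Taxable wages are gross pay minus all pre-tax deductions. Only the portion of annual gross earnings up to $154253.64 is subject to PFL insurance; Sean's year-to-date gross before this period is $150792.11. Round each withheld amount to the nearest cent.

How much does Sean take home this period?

403(b) contribution: $13528.68 × 0.08 = $1082.29
Traditional 401(k): $13528.68 × 0.065 = $879.36
Pre-tax total = $1082.29 + $879.36 = $1961.65
Taxable wages = $13528.68 − $1961.65 = $11567.03
State withholding: $11567.03 × 0.025 = $289.18
State disability insurance: $13528.68 × 0.015 = $202.93
PFL insurance: only $154253.64 − $150792.11 = $3461.53 of this check is subject → $3461.53 × 0.01 = $34.62
Charity payroll deduction: $340.82
Union dues: $334.62
Total deductions = $1082.29 + $879.36 + $289.18 + $202.93 + $34.62 + $340.82 + $334.62 = $3163.82
Net pay = $13528.68 − $3163.82 = $10364.86

$10364.86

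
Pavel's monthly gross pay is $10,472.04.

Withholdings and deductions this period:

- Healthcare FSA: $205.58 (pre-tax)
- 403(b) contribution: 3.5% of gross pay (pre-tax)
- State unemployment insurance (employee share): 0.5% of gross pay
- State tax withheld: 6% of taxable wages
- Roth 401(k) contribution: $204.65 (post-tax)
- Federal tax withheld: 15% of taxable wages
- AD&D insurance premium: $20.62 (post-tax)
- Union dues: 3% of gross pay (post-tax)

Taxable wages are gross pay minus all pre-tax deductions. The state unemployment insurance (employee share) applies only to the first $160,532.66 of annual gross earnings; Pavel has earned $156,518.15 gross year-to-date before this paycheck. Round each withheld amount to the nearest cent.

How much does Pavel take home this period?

$7,261.45

403(b) contribution: $10,472.04 × 0.035 = $366.52
Healthcare FSA: $205.58
Pre-tax total = $366.52 + $205.58 = $572.10
Taxable wages = $10,472.04 − $572.10 = $9,899.94
State tax withheld: $9,899.94 × 0.06 = $594.00
Federal tax withheld: $9,899.94 × 0.15 = $1,484.99
State unemployment insurance (employee share): only $160,532.66 − $156,518.15 = $4,014.51 of this check is subject → $4,014.51 × 0.005 = $20.07
AD&D insurance premium: $20.62
Roth 401(k) contribution: $204.65
Union dues: $10,472.04 × 0.03 = $314.16
Total deductions = $366.52 + $205.58 + $594.00 + $1,484.99 + $20.07 + $20.62 + $204.65 + $314.16 = $3,210.59
Net pay = $10,472.04 − $3,210.59 = $7,261.45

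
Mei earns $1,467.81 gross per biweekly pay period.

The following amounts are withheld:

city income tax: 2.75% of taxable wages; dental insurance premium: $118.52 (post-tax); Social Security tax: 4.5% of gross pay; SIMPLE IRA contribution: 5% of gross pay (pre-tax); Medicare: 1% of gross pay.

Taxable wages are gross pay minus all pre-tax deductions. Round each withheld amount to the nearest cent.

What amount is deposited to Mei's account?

$1,156.82

SIMPLE IRA contribution: $1,467.81 × 0.05 = $73.39
Taxable wages = $1,467.81 − $73.39 = $1,394.42
City income tax: $1,394.42 × 0.0275 = $38.35
Medicare: $1,467.81 × 0.01 = $14.68
Social Security tax: $1,467.81 × 0.045 = $66.05
Dental insurance premium: $118.52
Total deductions = $73.39 + $38.35 + $14.68 + $66.05 + $118.52 = $310.99
Net pay = $1,467.81 − $310.99 = $1,156.82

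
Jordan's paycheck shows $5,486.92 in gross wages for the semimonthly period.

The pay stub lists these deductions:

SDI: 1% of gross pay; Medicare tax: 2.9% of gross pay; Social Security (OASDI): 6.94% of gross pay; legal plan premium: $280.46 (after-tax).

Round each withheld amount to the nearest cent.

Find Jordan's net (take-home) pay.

$4,611.68

Medicare tax: $5,486.92 × 0.029 = $159.12
SDI: $5,486.92 × 0.01 = $54.87
Social Security (OASDI): $5,486.92 × 0.0694 = $380.79
Legal plan premium: $280.46
Total deductions = $159.12 + $54.87 + $380.79 + $280.46 = $875.24
Net pay = $5,486.92 − $875.24 = $4,611.68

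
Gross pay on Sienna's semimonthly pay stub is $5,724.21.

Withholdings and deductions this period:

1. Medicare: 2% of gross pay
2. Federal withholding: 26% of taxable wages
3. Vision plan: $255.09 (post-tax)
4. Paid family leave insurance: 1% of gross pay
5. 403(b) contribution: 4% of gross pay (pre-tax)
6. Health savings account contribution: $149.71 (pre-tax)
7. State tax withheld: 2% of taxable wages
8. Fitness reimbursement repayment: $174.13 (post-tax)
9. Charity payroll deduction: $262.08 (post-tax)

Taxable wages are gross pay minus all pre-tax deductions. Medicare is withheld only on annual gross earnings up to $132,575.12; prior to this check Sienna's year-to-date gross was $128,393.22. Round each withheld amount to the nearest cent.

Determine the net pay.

403(b) contribution: $5,724.21 × 0.04 = $228.97
Health savings account contribution: $149.71
Pre-tax total = $228.97 + $149.71 = $378.68
Taxable wages = $5,724.21 − $378.68 = $5,345.53
Federal withholding: $5,345.53 × 0.26 = $1,389.84
State tax withheld: $5,345.53 × 0.02 = $106.91
Paid family leave insurance: $5,724.21 × 0.01 = $57.24
Medicare: only $132,575.12 − $128,393.22 = $4,181.90 of this check is subject → $4,181.90 × 0.02 = $83.64
Charity payroll deduction: $262.08
Vision plan: $255.09
Fitness reimbursement repayment: $174.13
Total deductions = $228.97 + $149.71 + $1,389.84 + $106.91 + $57.24 + $83.64 + $262.08 + $255.09 + $174.13 = $2,707.61
Net pay = $5,724.21 − $2,707.61 = $3,016.60

$3,016.60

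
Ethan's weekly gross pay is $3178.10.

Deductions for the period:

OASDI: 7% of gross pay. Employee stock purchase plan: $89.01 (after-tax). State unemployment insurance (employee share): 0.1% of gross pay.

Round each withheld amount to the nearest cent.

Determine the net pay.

OASDI: $3178.10 × 0.07 = $222.47
State unemployment insurance (employee share): $3178.10 × 0.001 = $3.18
Employee stock purchase plan: $89.01
Total deductions = $222.47 + $3.18 + $89.01 = $314.66
Net pay = $3178.10 − $314.66 = $2863.44

$2863.44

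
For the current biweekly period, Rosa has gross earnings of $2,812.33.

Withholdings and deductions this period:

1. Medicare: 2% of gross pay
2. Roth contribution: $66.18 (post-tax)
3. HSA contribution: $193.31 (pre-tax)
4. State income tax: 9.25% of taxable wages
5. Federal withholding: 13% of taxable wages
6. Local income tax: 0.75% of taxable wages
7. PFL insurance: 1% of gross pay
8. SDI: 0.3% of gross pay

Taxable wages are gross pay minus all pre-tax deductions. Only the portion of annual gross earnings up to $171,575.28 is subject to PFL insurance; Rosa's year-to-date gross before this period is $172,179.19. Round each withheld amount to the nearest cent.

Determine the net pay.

HSA contribution: $193.31
Taxable wages = $2,812.33 − $193.31 = $2,619.02
Federal withholding: $2,619.02 × 0.13 = $340.47
Local income tax: $2,619.02 × 0.0075 = $19.64
State income tax: $2,619.02 × 0.0925 = $242.26
Medicare: $2,812.33 × 0.02 = $56.25
SDI: $2,812.33 × 0.003 = $8.44
PFL insurance: annual cap $171,575.28 already reached (YTD $172,179.19), so $0.00
Roth contribution: $66.18
Total deductions = $193.31 + $340.47 + $19.64 + $242.26 + $56.25 + $8.44 + $0.00 + $66.18 = $926.55
Net pay = $2,812.33 − $926.55 = $1,885.78

$1,885.78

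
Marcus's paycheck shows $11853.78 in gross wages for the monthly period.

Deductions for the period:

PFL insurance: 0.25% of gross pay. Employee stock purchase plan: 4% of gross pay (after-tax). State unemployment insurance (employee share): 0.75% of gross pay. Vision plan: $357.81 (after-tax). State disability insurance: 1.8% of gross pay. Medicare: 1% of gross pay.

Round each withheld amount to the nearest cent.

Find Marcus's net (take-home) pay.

$10571.38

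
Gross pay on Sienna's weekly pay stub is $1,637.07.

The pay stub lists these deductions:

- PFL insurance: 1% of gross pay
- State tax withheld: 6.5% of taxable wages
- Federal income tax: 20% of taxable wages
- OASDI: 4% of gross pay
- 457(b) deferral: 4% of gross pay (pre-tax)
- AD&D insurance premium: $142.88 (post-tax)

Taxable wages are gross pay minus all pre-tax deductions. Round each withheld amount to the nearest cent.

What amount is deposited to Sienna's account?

$930.39

457(b) deferral: $1,637.07 × 0.04 = $65.48
Taxable wages = $1,637.07 − $65.48 = $1,571.59
Federal income tax: $1,571.59 × 0.2 = $314.32
State tax withheld: $1,571.59 × 0.065 = $102.15
OASDI: $1,637.07 × 0.04 = $65.48
PFL insurance: $1,637.07 × 0.01 = $16.37
AD&D insurance premium: $142.88
Total deductions = $65.48 + $314.32 + $102.15 + $65.48 + $16.37 + $142.88 = $706.68
Net pay = $1,637.07 − $706.68 = $930.39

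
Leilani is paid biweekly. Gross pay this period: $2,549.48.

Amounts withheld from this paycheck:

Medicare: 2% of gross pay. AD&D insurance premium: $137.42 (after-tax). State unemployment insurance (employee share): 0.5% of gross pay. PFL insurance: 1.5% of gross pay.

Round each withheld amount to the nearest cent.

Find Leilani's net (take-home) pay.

$2,310.08

Medicare: $2,549.48 × 0.02 = $50.99
PFL insurance: $2,549.48 × 0.015 = $38.24
State unemployment insurance (employee share): $2,549.48 × 0.005 = $12.75
AD&D insurance premium: $137.42
Total deductions = $50.99 + $38.24 + $12.75 + $137.42 = $239.40
Net pay = $2,549.48 − $239.40 = $2,310.08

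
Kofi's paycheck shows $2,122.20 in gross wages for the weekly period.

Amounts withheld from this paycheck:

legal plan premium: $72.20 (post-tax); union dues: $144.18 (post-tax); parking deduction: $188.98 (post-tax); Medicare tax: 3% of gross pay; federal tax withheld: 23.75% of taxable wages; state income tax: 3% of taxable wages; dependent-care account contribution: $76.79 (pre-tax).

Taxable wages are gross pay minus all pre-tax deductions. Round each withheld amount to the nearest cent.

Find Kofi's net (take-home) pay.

$1,029.24

Dependent-care account contribution: $76.79
Taxable wages = $2,122.20 − $76.79 = $2,045.41
State income tax: $2,045.41 × 0.03 = $61.36
Federal tax withheld: $2,045.41 × 0.2375 = $485.78
Medicare tax: $2,122.20 × 0.03 = $63.67
Legal plan premium: $72.20
Parking deduction: $188.98
Union dues: $144.18
Total deductions = $76.79 + $61.36 + $485.78 + $63.67 + $72.20 + $188.98 + $144.18 = $1,092.96
Net pay = $2,122.20 − $1,092.96 = $1,029.24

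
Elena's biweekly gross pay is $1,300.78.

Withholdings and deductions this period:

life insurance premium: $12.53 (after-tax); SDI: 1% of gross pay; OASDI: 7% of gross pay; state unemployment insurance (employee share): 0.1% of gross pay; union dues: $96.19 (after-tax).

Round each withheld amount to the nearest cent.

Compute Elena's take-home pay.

State unemployment insurance (employee share): $1,300.78 × 0.001 = $1.30
SDI: $1,300.78 × 0.01 = $13.01
OASDI: $1,300.78 × 0.07 = $91.05
Union dues: $96.19
Life insurance premium: $12.53
Total deductions = $1.30 + $13.01 + $91.05 + $96.19 + $12.53 = $214.08
Net pay = $1,300.78 − $214.08 = $1,086.70

$1,086.70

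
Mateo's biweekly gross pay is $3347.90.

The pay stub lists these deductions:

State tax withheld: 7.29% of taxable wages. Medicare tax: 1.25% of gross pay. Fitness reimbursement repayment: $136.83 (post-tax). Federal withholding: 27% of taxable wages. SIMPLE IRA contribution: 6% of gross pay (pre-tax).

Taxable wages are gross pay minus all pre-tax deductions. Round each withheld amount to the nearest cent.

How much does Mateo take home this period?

$1889.23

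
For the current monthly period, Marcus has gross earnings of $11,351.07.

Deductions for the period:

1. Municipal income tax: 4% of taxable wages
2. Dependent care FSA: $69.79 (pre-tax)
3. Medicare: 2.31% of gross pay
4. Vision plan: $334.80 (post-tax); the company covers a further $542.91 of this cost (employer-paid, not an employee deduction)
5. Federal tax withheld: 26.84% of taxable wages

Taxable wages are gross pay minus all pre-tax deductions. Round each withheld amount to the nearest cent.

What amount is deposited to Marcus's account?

Dependent care FSA: $69.79
Taxable wages = $11,351.07 − $69.79 = $11,281.28
Municipal income tax: $11,281.28 × 0.04 = $451.25
Federal tax withheld: $11,281.28 × 0.2684 = $3,027.90
Medicare: $11,351.07 × 0.0231 = $262.21
Vision plan: $334.80
(Employer's $542.91 toward vision plan is not withheld from the employee.)
Total deductions = $69.79 + $451.25 + $3,027.90 + $262.21 + $334.80 = $4,145.95
Net pay = $11,351.07 − $4,145.95 = $7,205.12

$7,205.12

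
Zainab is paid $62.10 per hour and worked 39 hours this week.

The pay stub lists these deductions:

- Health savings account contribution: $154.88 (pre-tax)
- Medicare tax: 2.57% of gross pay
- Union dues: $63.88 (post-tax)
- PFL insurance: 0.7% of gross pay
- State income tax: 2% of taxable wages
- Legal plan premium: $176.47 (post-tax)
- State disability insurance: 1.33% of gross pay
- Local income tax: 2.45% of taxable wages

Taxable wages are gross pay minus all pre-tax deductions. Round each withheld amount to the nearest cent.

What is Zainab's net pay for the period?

Gross pay: 39 × $62.10 = $2421.90
Health savings account contribution: $154.88
Taxable wages = $2421.90 − $154.88 = $2267.02
Local income tax: $2267.02 × 0.0245 = $55.54
State income tax: $2267.02 × 0.02 = $45.34
Medicare tax: $2421.90 × 0.0257 = $62.24
PFL insurance: $2421.90 × 0.007 = $16.95
State disability insurance: $2421.90 × 0.0133 = $32.21
Union dues: $63.88
Legal plan premium: $176.47
Total deductions = $154.88 + $55.54 + $45.34 + $62.24 + $16.95 + $32.21 + $63.88 + $176.47 = $607.51
Net pay = $2421.90 − $607.51 = $1814.39

$1814.39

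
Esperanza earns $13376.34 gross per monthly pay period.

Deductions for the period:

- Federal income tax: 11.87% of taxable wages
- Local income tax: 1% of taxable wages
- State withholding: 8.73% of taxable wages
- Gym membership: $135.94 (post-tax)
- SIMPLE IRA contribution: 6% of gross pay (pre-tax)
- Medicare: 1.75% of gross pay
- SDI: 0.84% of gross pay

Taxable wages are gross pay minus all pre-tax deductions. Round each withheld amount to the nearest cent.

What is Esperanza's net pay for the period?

$9375.43

SIMPLE IRA contribution: $13376.34 × 0.06 = $802.58
Taxable wages = $13376.34 − $802.58 = $12573.76
Local income tax: $12573.76 × 0.01 = $125.74
Federal income tax: $12573.76 × 0.1187 = $1492.51
State withholding: $12573.76 × 0.0873 = $1097.69
SDI: $13376.34 × 0.0084 = $112.36
Medicare: $13376.34 × 0.0175 = $234.09
Gym membership: $135.94
Total deductions = $802.58 + $125.74 + $1492.51 + $1097.69 + $112.36 + $234.09 + $135.94 = $4000.91
Net pay = $13376.34 − $4000.91 = $9375.43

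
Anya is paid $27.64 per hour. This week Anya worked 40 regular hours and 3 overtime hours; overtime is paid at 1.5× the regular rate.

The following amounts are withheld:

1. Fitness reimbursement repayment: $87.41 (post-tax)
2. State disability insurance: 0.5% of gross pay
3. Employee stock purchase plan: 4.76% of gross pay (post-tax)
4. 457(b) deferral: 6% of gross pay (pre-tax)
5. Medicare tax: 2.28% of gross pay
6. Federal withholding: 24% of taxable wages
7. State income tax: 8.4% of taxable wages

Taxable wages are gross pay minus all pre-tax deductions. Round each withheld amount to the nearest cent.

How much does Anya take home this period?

Regular pay: 40 × $27.64 = $1,105.60
Overtime pay: 3 × $27.64 × 1.5 = $124.38
Gross pay = $1,105.60 + $124.38 = $1,229.98
457(b) deferral: $1,229.98 × 0.06 = $73.80
Taxable wages = $1,229.98 − $73.80 = $1,156.18
Federal withholding: $1,156.18 × 0.24 = $277.48
State income tax: $1,156.18 × 0.084 = $97.12
State disability insurance: $1,229.98 × 0.005 = $6.15
Medicare tax: $1,229.98 × 0.0228 = $28.04
Fitness reimbursement repayment: $87.41
Employee stock purchase plan: $1,229.98 × 0.0476 = $58.55
Total deductions = $73.80 + $277.48 + $97.12 + $6.15 + $28.04 + $87.41 + $58.55 = $628.55
Net pay = $1,229.98 − $628.55 = $601.43

$601.43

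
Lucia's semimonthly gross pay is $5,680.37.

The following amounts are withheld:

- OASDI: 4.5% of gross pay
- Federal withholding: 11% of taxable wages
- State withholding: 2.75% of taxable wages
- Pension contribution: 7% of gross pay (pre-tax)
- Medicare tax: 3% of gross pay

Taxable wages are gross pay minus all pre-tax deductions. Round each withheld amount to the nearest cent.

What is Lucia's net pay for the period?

$4,130.33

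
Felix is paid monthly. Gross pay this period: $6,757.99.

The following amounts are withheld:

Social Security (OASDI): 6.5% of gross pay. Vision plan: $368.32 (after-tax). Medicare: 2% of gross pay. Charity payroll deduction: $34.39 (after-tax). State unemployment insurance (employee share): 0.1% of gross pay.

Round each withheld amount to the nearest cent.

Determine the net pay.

$5,774.09

State unemployment insurance (employee share): $6,757.99 × 0.001 = $6.76
Medicare: $6,757.99 × 0.02 = $135.16
Social Security (OASDI): $6,757.99 × 0.065 = $439.27
Vision plan: $368.32
Charity payroll deduction: $34.39
Total deductions = $6.76 + $135.16 + $439.27 + $368.32 + $34.39 = $983.90
Net pay = $6,757.99 − $983.90 = $5,774.09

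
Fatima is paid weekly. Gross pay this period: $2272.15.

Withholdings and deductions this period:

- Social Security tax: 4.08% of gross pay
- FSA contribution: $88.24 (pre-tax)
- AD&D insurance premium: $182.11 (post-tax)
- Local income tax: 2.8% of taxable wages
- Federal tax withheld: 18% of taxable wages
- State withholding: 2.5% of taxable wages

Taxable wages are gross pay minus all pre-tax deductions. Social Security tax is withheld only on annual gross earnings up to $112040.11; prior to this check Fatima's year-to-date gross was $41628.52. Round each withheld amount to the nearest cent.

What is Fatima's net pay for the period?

$1400.25

FSA contribution: $88.24
Taxable wages = $2272.15 − $88.24 = $2183.91
Federal tax withheld: $2183.91 × 0.18 = $393.10
State withholding: $2183.91 × 0.025 = $54.60
Local income tax: $2183.91 × 0.028 = $61.15
Social Security tax: cap not yet reached, full $2272.15 is subject → $2272.15 × 0.0408 = $92.70
AD&D insurance premium: $182.11
Total deductions = $88.24 + $393.10 + $54.60 + $61.15 + $92.70 + $182.11 = $871.90
Net pay = $2272.15 − $871.90 = $1400.25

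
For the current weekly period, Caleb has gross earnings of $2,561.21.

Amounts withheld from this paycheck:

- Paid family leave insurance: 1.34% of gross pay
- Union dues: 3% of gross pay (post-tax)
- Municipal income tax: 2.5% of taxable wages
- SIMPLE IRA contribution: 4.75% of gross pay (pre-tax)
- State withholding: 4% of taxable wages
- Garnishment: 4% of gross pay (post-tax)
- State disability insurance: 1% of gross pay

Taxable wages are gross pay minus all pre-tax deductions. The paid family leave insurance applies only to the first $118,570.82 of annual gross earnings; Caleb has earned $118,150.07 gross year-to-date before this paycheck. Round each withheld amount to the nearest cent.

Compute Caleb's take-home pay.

$2,070.44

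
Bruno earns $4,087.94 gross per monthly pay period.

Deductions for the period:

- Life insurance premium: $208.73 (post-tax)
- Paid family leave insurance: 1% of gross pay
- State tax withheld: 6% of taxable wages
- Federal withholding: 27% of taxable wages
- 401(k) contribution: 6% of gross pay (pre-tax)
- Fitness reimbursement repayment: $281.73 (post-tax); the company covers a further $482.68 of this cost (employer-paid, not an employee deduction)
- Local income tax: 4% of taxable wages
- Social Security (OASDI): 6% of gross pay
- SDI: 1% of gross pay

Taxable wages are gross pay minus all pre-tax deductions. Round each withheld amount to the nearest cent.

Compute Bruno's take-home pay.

401(k) contribution: $4,087.94 × 0.06 = $245.28
Taxable wages = $4,087.94 − $245.28 = $3,842.66
State tax withheld: $3,842.66 × 0.06 = $230.56
Local income tax: $3,842.66 × 0.04 = $153.71
Federal withholding: $3,842.66 × 0.27 = $1,037.52
Social Security (OASDI): $4,087.94 × 0.06 = $245.28
SDI: $4,087.94 × 0.01 = $40.88
Paid family leave insurance: $4,087.94 × 0.01 = $40.88
Life insurance premium: $208.73
Fitness reimbursement repayment: $281.73
(Employer's $482.68 toward fitness reimbursement repayment is not withheld from the employee.)
Total deductions = $245.28 + $230.56 + $153.71 + $1,037.52 + $245.28 + $40.88 + $40.88 + $208.73 + $281.73 = $2,484.57
Net pay = $4,087.94 − $2,484.57 = $1,603.37

$1,603.37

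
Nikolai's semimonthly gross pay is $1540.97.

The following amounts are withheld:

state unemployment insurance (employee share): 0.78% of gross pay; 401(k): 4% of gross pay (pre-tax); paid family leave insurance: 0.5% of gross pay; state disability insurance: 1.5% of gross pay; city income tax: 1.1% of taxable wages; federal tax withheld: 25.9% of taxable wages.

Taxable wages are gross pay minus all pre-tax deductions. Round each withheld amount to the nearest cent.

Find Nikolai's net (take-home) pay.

401(k): $1540.97 × 0.04 = $61.64
Taxable wages = $1540.97 − $61.64 = $1479.33
Federal tax withheld: $1479.33 × 0.259 = $383.15
City income tax: $1479.33 × 0.011 = $16.27
Paid family leave insurance: $1540.97 × 0.005 = $7.70
State unemployment insurance (employee share): $1540.97 × 0.0078 = $12.02
State disability insurance: $1540.97 × 0.015 = $23.11
Total deductions = $61.64 + $383.15 + $16.27 + $7.70 + $12.02 + $23.11 = $503.89
Net pay = $1540.97 − $503.89 = $1037.08

$1037.08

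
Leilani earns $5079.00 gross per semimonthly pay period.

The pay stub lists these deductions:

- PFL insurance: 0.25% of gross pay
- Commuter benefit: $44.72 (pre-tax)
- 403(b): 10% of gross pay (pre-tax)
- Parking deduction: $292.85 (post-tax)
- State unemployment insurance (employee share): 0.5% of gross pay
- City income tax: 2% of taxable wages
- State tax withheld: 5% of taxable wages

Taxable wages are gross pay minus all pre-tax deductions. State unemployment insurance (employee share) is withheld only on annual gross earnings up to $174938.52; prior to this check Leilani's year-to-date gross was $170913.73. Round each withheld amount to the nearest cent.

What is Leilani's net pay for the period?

$3883.86

Commuter benefit: $44.72
403(b): $5079.00 × 0.1 = $507.90
Pre-tax total = $44.72 + $507.90 = $552.62
Taxable wages = $5079.00 − $552.62 = $4526.38
State tax withheld: $4526.38 × 0.05 = $226.32
City income tax: $4526.38 × 0.02 = $90.53
PFL insurance: $5079.00 × 0.0025 = $12.70
State unemployment insurance (employee share): only $174938.52 − $170913.73 = $4024.79 of this check is subject → $4024.79 × 0.005 = $20.12
Parking deduction: $292.85
Total deductions = $44.72 + $507.90 + $226.32 + $90.53 + $12.70 + $20.12 + $292.85 = $1195.14
Net pay = $5079.00 − $1195.14 = $3883.86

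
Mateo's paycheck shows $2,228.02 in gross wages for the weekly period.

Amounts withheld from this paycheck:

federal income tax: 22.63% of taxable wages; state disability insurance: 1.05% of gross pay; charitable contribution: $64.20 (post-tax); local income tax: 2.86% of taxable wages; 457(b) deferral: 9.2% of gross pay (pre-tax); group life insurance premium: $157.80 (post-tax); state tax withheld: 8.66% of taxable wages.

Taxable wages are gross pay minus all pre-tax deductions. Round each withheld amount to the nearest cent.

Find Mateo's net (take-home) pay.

$1,086.78

457(b) deferral: $2,228.02 × 0.092 = $204.98
Taxable wages = $2,228.02 − $204.98 = $2,023.04
State tax withheld: $2,023.04 × 0.0866 = $175.20
Local income tax: $2,023.04 × 0.0286 = $57.86
Federal income tax: $2,023.04 × 0.2263 = $457.81
State disability insurance: $2,228.02 × 0.0105 = $23.39
Group life insurance premium: $157.80
Charitable contribution: $64.20
Total deductions = $204.98 + $175.20 + $57.86 + $457.81 + $23.39 + $157.80 + $64.20 = $1,141.24
Net pay = $2,228.02 − $1,141.24 = $1,086.78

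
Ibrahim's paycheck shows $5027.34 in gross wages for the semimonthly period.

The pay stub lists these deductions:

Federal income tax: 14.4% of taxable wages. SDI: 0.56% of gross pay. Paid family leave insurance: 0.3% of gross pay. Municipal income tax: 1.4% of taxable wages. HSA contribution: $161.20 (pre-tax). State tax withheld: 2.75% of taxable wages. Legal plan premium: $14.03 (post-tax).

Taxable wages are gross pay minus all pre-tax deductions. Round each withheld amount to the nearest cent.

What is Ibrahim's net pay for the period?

HSA contribution: $161.20
Taxable wages = $5027.34 − $161.20 = $4866.14
Federal income tax: $4866.14 × 0.144 = $700.72
Municipal income tax: $4866.14 × 0.014 = $68.13
State tax withheld: $4866.14 × 0.0275 = $133.82
Paid family leave insurance: $5027.34 × 0.003 = $15.08
SDI: $5027.34 × 0.0056 = $28.15
Legal plan premium: $14.03
Total deductions = $161.20 + $700.72 + $68.13 + $133.82 + $15.08 + $28.15 + $14.03 = $1121.13
Net pay = $5027.34 − $1121.13 = $3906.21

$3906.21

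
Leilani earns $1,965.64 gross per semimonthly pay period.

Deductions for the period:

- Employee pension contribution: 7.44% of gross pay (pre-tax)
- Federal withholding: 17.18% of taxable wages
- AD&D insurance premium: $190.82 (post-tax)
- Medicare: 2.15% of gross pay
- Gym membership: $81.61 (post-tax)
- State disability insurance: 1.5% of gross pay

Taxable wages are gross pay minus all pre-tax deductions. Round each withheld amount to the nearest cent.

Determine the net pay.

$1,162.66

Employee pension contribution: $1,965.64 × 0.0744 = $146.24
Taxable wages = $1,965.64 − $146.24 = $1,819.40
Federal withholding: $1,819.40 × 0.1718 = $312.57
State disability insurance: $1,965.64 × 0.015 = $29.48
Medicare: $1,965.64 × 0.0215 = $42.26
Gym membership: $81.61
AD&D insurance premium: $190.82
Total deductions = $146.24 + $312.57 + $29.48 + $42.26 + $81.61 + $190.82 = $802.98
Net pay = $1,965.64 − $802.98 = $1,162.66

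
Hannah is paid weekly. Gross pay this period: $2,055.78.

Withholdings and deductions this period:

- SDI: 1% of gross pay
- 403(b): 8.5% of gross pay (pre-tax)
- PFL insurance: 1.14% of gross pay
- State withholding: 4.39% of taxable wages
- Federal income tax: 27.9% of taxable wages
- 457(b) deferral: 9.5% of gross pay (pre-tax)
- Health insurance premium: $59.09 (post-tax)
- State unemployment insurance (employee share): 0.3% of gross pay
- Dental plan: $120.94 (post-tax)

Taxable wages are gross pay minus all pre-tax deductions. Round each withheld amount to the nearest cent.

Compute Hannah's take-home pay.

457(b) deferral: $2,055.78 × 0.095 = $195.30
403(b): $2,055.78 × 0.085 = $174.74
Pre-tax total = $195.30 + $174.74 = $370.04
Taxable wages = $2,055.78 − $370.04 = $1,685.74
State withholding: $1,685.74 × 0.0439 = $74.00
Federal income tax: $1,685.74 × 0.279 = $470.32
SDI: $2,055.78 × 0.01 = $20.56
PFL insurance: $2,055.78 × 0.0114 = $23.44
State unemployment insurance (employee share): $2,055.78 × 0.003 = $6.17
Dental plan: $120.94
Health insurance premium: $59.09
Total deductions = $195.30 + $174.74 + $74.00 + $470.32 + $20.56 + $23.44 + $6.17 + $120.94 + $59.09 = $1,144.56
Net pay = $2,055.78 − $1,144.56 = $911.22

$911.22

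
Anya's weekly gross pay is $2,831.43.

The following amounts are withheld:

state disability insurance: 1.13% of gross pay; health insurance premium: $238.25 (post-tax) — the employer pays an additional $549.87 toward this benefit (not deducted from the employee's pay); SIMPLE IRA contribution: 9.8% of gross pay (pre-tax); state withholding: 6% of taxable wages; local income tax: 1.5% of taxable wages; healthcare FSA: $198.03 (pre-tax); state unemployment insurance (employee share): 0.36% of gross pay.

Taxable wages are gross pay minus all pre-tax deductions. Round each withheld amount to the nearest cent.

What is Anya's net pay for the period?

$1,898.78

Healthcare FSA: $198.03
SIMPLE IRA contribution: $2,831.43 × 0.098 = $277.48
Pre-tax total = $198.03 + $277.48 = $475.51
Taxable wages = $2,831.43 − $475.51 = $2,355.92
State withholding: $2,355.92 × 0.06 = $141.36
Local income tax: $2,355.92 × 0.015 = $35.34
State disability insurance: $2,831.43 × 0.0113 = $32.00
State unemployment insurance (employee share): $2,831.43 × 0.0036 = $10.19
Health insurance premium: $238.25
(Employer's $549.87 toward health insurance premium is not withheld from the employee.)
Total deductions = $198.03 + $277.48 + $141.36 + $35.34 + $32.00 + $10.19 + $238.25 = $932.65
Net pay = $2,831.43 − $932.65 = $1,898.78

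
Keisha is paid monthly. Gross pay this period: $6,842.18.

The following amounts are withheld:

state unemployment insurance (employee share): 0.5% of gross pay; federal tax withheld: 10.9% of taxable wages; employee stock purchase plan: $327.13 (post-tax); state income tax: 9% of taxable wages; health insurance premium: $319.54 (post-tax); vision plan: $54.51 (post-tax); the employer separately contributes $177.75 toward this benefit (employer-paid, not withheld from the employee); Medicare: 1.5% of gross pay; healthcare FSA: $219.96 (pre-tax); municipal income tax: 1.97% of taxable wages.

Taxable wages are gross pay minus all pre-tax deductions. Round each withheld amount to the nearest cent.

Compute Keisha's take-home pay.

Healthcare FSA: $219.96
Taxable wages = $6,842.18 − $219.96 = $6,622.22
Federal tax withheld: $6,622.22 × 0.109 = $721.82
State income tax: $6,622.22 × 0.09 = $596.00
Municipal income tax: $6,622.22 × 0.0197 = $130.46
State unemployment insurance (employee share): $6,842.18 × 0.005 = $34.21
Medicare: $6,842.18 × 0.015 = $102.63
Health insurance premium: $319.54
Vision plan: $54.51
Employee stock purchase plan: $327.13
(Employer's $177.75 toward vision plan is not withheld from the employee.)
Total deductions = $219.96 + $721.82 + $596.00 + $130.46 + $34.21 + $102.63 + $319.54 + $54.51 + $327.13 = $2,506.26
Net pay = $6,842.18 − $2,506.26 = $4,335.92

$4,335.92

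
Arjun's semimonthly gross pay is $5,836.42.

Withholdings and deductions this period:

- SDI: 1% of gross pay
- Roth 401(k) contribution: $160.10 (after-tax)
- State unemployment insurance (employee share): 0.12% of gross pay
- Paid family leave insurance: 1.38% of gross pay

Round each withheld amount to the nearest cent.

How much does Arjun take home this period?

State unemployment insurance (employee share): $5,836.42 × 0.0012 = $7.00
SDI: $5,836.42 × 0.01 = $58.36
Paid family leave insurance: $5,836.42 × 0.0138 = $80.54
Roth 401(k) contribution: $160.10
Total deductions = $7.00 + $58.36 + $80.54 + $160.10 = $306.00
Net pay = $5,836.42 − $306.00 = $5,530.42

$5,530.42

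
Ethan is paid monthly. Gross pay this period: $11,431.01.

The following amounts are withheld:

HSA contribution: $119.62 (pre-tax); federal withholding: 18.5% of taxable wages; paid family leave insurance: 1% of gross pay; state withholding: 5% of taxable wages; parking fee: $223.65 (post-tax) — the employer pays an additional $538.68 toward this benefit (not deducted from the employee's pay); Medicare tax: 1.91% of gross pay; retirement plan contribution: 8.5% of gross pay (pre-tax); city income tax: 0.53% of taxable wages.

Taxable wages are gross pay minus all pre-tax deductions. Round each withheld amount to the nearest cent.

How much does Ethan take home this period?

Retirement plan contribution: $11,431.01 × 0.085 = $971.64
HSA contribution: $119.62
Pre-tax total = $971.64 + $119.62 = $1,091.26
Taxable wages = $11,431.01 − $1,091.26 = $10,339.75
State withholding: $10,339.75 × 0.05 = $516.99
Federal withholding: $10,339.75 × 0.185 = $1,912.85
City income tax: $10,339.75 × 0.0053 = $54.80
Medicare tax: $11,431.01 × 0.0191 = $218.33
Paid family leave insurance: $11,431.01 × 0.01 = $114.31
Parking fee: $223.65
(Employer's $538.68 toward parking fee is not withheld from the employee.)
Total deductions = $971.64 + $119.62 + $516.99 + $1,912.85 + $54.80 + $218.33 + $114.31 + $223.65 = $4,132.19
Net pay = $11,431.01 − $4,132.19 = $7,298.82

$7,298.82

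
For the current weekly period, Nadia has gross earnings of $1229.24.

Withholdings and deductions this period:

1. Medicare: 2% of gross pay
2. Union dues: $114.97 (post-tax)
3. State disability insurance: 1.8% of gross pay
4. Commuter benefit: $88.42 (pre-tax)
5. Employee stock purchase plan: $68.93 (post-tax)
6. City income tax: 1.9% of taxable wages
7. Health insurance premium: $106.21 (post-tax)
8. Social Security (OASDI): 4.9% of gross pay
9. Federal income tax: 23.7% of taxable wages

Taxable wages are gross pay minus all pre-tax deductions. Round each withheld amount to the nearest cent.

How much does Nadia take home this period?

Commuter benefit: $88.42
Taxable wages = $1229.24 − $88.42 = $1140.82
City income tax: $1140.82 × 0.019 = $21.68
Federal income tax: $1140.82 × 0.237 = $270.37
State disability insurance: $1229.24 × 0.018 = $22.13
Social Security (OASDI): $1229.24 × 0.049 = $60.23
Medicare: $1229.24 × 0.02 = $24.58
Employee stock purchase plan: $68.93
Union dues: $114.97
Health insurance premium: $106.21
Total deductions = $88.42 + $21.68 + $270.37 + $22.13 + $60.23 + $24.58 + $68.93 + $114.97 + $106.21 = $777.52
Net pay = $1229.24 − $777.52 = $451.72

$451.72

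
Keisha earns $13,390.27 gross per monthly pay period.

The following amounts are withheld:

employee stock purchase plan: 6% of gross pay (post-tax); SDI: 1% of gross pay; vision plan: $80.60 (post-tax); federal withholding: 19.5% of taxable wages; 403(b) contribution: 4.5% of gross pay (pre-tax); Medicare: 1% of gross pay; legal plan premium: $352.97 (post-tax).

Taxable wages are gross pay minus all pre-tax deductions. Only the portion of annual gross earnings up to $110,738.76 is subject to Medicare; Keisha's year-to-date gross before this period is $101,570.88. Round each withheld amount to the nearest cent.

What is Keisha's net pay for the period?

$8,831.54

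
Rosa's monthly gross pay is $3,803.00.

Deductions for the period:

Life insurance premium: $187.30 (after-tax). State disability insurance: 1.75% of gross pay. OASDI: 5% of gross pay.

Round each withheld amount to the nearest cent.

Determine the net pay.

OASDI: $3,803.00 × 0.05 = $190.15
State disability insurance: $3,803.00 × 0.0175 = $66.55
Life insurance premium: $187.30
Total deductions = $190.15 + $66.55 + $187.30 = $444.00
Net pay = $3,803.00 − $444.00 = $3,359.00

$3,359.00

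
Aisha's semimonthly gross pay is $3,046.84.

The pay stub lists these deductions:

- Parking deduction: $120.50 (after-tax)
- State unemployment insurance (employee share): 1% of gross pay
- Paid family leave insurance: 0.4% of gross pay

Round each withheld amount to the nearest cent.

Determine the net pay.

$2,883.68

State unemployment insurance (employee share): $3,046.84 × 0.01 = $30.47
Paid family leave insurance: $3,046.84 × 0.004 = $12.19
Parking deduction: $120.50
Total deductions = $30.47 + $12.19 + $120.50 = $163.16
Net pay = $3,046.84 − $163.16 = $2,883.68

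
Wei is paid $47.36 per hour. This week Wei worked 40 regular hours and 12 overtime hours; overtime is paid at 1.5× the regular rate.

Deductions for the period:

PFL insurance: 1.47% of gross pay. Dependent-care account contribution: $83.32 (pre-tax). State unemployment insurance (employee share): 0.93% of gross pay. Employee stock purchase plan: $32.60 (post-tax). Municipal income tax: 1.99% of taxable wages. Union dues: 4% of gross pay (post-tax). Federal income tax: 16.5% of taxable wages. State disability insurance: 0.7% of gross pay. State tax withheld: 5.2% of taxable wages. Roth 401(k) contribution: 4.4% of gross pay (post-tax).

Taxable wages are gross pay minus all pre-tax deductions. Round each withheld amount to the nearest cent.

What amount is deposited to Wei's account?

$1684.06

Regular pay: 40 × $47.36 = $1894.40
Overtime pay: 12 × $47.36 × 1.5 = $852.48
Gross pay = $1894.40 + $852.48 = $2746.88
Dependent-care account contribution: $83.32
Taxable wages = $2746.88 − $83.32 = $2663.56
Federal income tax: $2663.56 × 0.165 = $439.49
State tax withheld: $2663.56 × 0.052 = $138.51
Municipal income tax: $2663.56 × 0.0199 = $53.00
State disability insurance: $2746.88 × 0.007 = $19.23
PFL insurance: $2746.88 × 0.0147 = $40.38
State unemployment insurance (employee share): $2746.88 × 0.0093 = $25.55
Union dues: $2746.88 × 0.04 = $109.88
Employee stock purchase plan: $32.60
Roth 401(k) contribution: $2746.88 × 0.044 = $120.86
Total deductions = $83.32 + $439.49 + $138.51 + $53.00 + $19.23 + $40.38 + $25.55 + $109.88 + $32.60 + $120.86 = $1062.82
Net pay = $2746.88 − $1062.82 = $1684.06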